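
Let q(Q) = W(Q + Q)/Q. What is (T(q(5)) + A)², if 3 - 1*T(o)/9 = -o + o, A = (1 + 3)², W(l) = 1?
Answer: 1849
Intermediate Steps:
A = 16 (A = 4² = 16)
q(Q) = 1/Q
T(o) = 27 (T(o) = 27 - 9*(-o + o) = 27 - 9*0 = 27 + 0 = 27)
(T(q(5)) + A)² = (27 + 16)² = 43² = 1849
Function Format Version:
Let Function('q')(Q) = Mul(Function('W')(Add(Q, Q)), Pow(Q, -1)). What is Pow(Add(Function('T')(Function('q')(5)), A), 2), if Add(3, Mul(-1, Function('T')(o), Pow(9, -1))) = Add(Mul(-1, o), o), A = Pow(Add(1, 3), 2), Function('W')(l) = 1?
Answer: 1849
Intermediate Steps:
A = 16 (A = Pow(4, 2) = 16)
Function('q')(Q) = Pow(Q, -1) (Function('q')(Q) = Mul(1, Pow(Q, -1)) = Pow(Q, -1))
Function('T')(o) = 27 (Function('T')(o) = Add(27, Mul(-9, Add(Mul(-1, o), o))) = Add(27, Mul(-9, 0)) = Add(27, 0) = 27)
Pow(Add(Function('T')(Function('q')(5)), A), 2) = Pow(Add(27, 16), 2) = Pow(43, 2) = 1849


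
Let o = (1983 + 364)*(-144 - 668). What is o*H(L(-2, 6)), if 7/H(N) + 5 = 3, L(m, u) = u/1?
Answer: 6670174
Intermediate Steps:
L(m, u) = u (L(m, u) = u*1 = u)
H(N) = -7/2 (H(N) = 7/(-5 + 3) = 7/(-2) = 7*(-1/2) = -7/2)
o = -1905764 (o = 2347*(-812) = -1905764)
o*H(L(-2, 6)) = -1905764*(-7/2) = 6670174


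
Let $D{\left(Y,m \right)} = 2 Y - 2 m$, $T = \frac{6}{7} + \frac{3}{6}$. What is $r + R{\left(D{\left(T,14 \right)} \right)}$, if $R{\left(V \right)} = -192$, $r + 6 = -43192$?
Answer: $-43390$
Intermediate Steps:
$T = \frac{19}{14}$ ($T = 6 \cdot \frac{1}{7} + 3 \cdot \frac{1}{6} = \frac{6}{7} + \frac{1}{2} = \frac{19}{14} \approx 1.3571$)
$D{\left(Y,m \right)} = - 2 m + 2 Y$
$r = -43198$ ($r = -6 - 43192 = -43198$)
$r + R{\left(D{\left(T,14 \right)} \right)} = -43198 - 192 = -43390$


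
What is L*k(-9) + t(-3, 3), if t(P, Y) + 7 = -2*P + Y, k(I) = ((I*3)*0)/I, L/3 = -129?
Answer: 2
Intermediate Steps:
L = -387 (L = 3*(-129) = -387)
k(I) = 0 (k(I) = ((3*I)*0)/I = 0/I = 0)
t(P, Y) = -7 + Y - 2*P (t(P, Y) = -7 + (-2*P + Y) = -7 + (Y - 2*P) = -7 + Y - 2*P)
L*k(-9) + t(-3, 3) = -387*0 + (-7 + 3 - 2*(-3)) = 0 + (-7 + 3 + 6) = 0 + 2 = 2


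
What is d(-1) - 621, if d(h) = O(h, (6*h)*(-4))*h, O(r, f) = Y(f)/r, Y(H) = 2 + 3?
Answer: -616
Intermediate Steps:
Y(H) = 5
O(r, f) = 5/r
d(h) = 5 (d(h) = (5/h)*h = 5)
d(-1) - 621 = 5 - 621 = -616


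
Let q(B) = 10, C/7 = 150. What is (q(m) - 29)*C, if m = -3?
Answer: -19950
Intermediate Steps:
C = 1050 (C = 7*150 = 1050)
(q(m) - 29)*C = (10 - 29)*1050 = -19*1050 = -19950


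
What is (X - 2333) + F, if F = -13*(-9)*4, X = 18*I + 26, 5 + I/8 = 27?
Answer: 1329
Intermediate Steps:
I = 176 (I = -40 + 8*27 = -40 + 216 = 176)
X = 3194 (X = 18*176 + 26 = 3168 + 26 = 3194)
F = 468 (F = 117*4 = 468)
(X - 2333) + F = (3194 - 2333) + 468 = 861 + 468 = 1329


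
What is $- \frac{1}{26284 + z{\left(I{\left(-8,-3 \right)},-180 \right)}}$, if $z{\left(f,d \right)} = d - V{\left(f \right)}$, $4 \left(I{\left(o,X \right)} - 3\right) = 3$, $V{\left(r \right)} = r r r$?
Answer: $- \frac{64}{1667281} \approx -3.8386 \cdot 10^{-5}$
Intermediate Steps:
$V{\left(r \right)} = r^{3}$ ($V{\left(r \right)} = r^{2} r = r^{3}$)
$I{\left(o,X \right)} = \frac{15}{4}$ ($I{\left(o,X \right)} = 3 + \frac{1}{4} \cdot 3 = 3 + \frac{3}{4} = \frac{15}{4}$)
$z{\left(f,d \right)} = d - f^{3}$
$- \frac{1}{26284 + z{\left(I{\left(-8,-3 \right)},-180 \right)}} = - \frac{1}{26284 - \frac{14895}{64}} = - \frac{1}{\frac{1667281}{64}} = \left(-1\right) \frac{64}{1667281} = - \frac{64}{1667281}$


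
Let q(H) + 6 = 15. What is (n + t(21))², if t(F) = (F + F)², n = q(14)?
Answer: 3143529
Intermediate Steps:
q(H) = 9 (q(H) = -6 + 15 = 9)
n = 9
t(F) = 4*F² (t(F) = (2*F)² = 4*F²)
(n + t(21))² = (9 + 4*21²)² = (9 + 4*441)² = (9 + 1764)² = 1773² = 3143529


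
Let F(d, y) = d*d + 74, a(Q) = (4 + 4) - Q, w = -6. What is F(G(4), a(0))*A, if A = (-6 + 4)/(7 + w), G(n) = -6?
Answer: -220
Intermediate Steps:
a(Q) = 8 - Q
F(d, y) = 74 + d² (F(d, y) = d² + 74 = 74 + d²)
A = -2 (A = (-6 + 4)/(7 - 6) = -2/1 = -2*1 = -2)
F(G(4), a(0))*A = (74 + (-6)²)*(-2) = (74 + 36)*(-2) = 110*(-2) = -220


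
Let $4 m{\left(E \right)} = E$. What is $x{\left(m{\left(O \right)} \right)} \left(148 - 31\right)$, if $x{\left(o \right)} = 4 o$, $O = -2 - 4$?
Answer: $-702$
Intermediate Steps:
$O = -6$
$m{\left(E \right)} = \frac{E}{4}$
$x{\left(m{\left(O \right)} \right)} \left(148 - 31\right) = 4 \cdot \frac{1}{4} \left(-6\right) \left(148 - 31\right) = 4 \left(- \frac{3}{2}\right) 117 = \left(-6\right) 117 = -702$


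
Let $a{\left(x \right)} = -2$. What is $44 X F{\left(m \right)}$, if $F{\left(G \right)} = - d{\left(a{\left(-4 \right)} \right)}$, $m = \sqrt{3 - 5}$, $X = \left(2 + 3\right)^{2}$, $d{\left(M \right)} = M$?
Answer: $2200$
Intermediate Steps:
$X = 25$ ($X = 5^{2} = 25$)
$m = i \sqrt{2}$ ($m = \sqrt{-2} = i \sqrt{2} \approx 1.4142 i$)
$F{\left(G \right)} = 2$ ($F{\left(G \right)} = \left(-1\right) \left(-2\right) = 2$)
$44 X F{\left(m \right)} = 44 \cdot 25 \cdot 2 = 1100 \cdot 2 = 2200$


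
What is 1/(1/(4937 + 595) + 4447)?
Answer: 5532/24600805 ≈ 0.00022487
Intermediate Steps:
1/(1/(4937 + 595) + 4447) = 1/(1/5532 + 4447) = 1/(24600805/5532) = 5532/24600805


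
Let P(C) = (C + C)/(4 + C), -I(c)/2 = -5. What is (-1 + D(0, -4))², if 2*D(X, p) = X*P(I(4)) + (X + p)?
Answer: 9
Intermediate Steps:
I(c) = 10 (I(c) = -2*(-5) = 10)
P(C) = 2*C/(4 + C) (P(C) = (2*C)/(4 + C) = 2*C/(4 + C))
D(X, p) = p/2 + 17*X/14 (D(X, p) = (X*(2*10/(4 + 10)) + (X + p))/2 = (X*(2*10/14) + (X + p))/2 = (X*(2*10*(1/14)) + (X + p))/2 = (X*(10/7) + (X + p))/2 = (10*X/7 + (X + p))/2 = (p + 17*X/7)/2 = p/2 + 17*X/14)
(-1 + D(0, -4))² = (-1 + ((½)*(-4) + (17/14)*0))² = (-1 + (-2 + 0))² = (-1 - 2)² = (-3)² = 9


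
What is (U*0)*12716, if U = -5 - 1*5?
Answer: 0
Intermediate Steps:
U = -10 (U = -5 - 5 = -10)
(U*0)*12716 = -10*0*12716 = 0*12716 = 0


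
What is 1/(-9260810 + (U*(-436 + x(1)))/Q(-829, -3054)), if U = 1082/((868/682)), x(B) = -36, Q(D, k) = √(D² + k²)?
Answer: -2272110529535665/21041583909084300832458 + 4915526*√10014157/10520791954542150416229 ≈ -1.0798e-7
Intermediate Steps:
U = 5951/7 (U = 1082/((868*(1/682))) = 1082/(14/11) = 1082*(11/14) = 5951/7 ≈ 850.14)
1/(-9260810 + (U*(-436 + x(1)))/Q(-829, -3054)) = 1/(-9260810 + (5951*(-436 - 36)/7)/(√((-829)² + (-3054)²))) = 1/(-9260810 + ((5951/7)*(-472))/(√(687241 + 9326916))) = 1/(-9260810 - 2808872*√10014157/10014157/7) = 1/(-9260810 - 2808872*√10014157/70099099)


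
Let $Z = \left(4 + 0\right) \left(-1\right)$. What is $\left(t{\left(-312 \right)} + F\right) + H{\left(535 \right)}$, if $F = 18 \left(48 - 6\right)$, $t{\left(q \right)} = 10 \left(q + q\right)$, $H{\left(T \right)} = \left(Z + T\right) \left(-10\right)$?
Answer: $-10794$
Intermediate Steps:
$Z = -4$ ($Z = 4 \left(-1\right) = -4$)
$H{\left(T \right)} = 40 - 10 T$ ($H{\left(T \right)} = \left(-4 + T\right) \left(-10\right) = 40 - 10 T$)
$t{\left(q \right)} = 20 q$ ($t{\left(q \right)} = 10 \cdot 2 q = 20 q$)
$F = 756$ ($F = 18 \cdot 42 = 756$)
$\left(t{\left(-312 \right)} + F\right) + H{\left(535 \right)} = \left(20 \left(-312\right) + 756\right) + \left(40 - 5350\right) = \left(-6240 + 756\right) + \left(40 - 5350\right) = -5484 - 5310 = -10794$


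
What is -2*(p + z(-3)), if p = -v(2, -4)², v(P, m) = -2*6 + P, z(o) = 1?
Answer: 198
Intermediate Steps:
v(P, m) = -12 + P
p = -100 (p = -(-12 + 2)² = -1*(-10)² = -1*100 = -100)
-2*(p + z(-3)) = -2*(-100 + 1) = -2*(-99) = 198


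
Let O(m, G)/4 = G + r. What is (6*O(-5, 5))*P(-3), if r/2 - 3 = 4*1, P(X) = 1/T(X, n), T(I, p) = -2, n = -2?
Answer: -228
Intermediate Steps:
P(X) = -½ (P(X) = 1/(-2) = -½)
r = 14 (r = 6 + 2*(4*1) = 6 + 2*4 = 6 + 8 = 14)
O(m, G) = 56 + 4*G (O(m, G) = 4*(G + 14) = 4*(14 + G) = 56 + 4*G)
(6*O(-5, 5))*P(-3) = (6*(56 + 4*5))*(-½) = (6*(56 + 20))*(-½) = (6*76)*(-½) = 456*(-½) = -228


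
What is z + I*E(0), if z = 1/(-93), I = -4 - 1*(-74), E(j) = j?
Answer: -1/93 ≈ -0.010753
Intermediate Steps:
I = 70 (I = -4 + 74 = 70)
z = -1/93 ≈ -0.010753
z + I*E(0) = -1/93 + 70*0 = -1/93 + 0 = -1/93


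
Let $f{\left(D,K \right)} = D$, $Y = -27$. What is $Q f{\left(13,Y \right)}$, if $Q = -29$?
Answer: $-377$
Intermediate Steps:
$Q f{\left(13,Y \right)} = \left(-29\right) 13 = -377$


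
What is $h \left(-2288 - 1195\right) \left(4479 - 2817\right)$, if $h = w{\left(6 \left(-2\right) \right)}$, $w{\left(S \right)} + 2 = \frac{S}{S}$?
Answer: $5788746$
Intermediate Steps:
$w{\left(S \right)} = -1$ ($w{\left(S \right)} = -2 + \frac{S}{S} = -2 + 1 = -1$)
$h = -1$
$h \left(-2288 - 1195\right) \left(4479 - 2817\right) = - \left(-2288 - 1195\right) \left(4479 - 2817\right) = - \left(-3483\right) 1662 = \left(-1\right) \left(-5788746\right) = 5788746$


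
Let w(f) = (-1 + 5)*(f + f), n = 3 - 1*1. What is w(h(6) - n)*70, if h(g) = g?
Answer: 2240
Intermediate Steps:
n = 2 (n = 3 - 1 = 2)
w(f) = 8*f (w(f) = 4*(2*f) = 8*f)
w(h(6) - n)*70 = (8*(6 - 1*2))*70 = (8*(6 - 2))*70 = (8*4)*70 = 32*70 = 2240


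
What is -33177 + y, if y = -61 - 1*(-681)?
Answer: -32557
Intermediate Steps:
y = 620 (y = -61 + 681 = 620)
-33177 + y = -33177 + 620 = -32557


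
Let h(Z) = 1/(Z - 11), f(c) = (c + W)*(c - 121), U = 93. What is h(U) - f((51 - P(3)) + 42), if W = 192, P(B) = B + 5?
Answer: 817705/82 ≈ 9972.0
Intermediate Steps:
P(B) = 5 + B
f(c) = (-121 + c)*(192 + c) (f(c) = (c + 192)*(c - 121) = (192 + c)*(-121 + c) = (-121 + c)*(192 + c))
h(Z) = 1/(-11 + Z)
h(U) - f((51 - P(3)) + 42) = 1/(-11 + 93) - (-23232 + ((51 - (5 + 3)) + 42)² + 71*((51 - (5 + 3)) + 42)) = 1/82 - (-23232 + ((51 - 1*8) + 42)² + 71*((51 - 1*8) + 42)) = 1/82 - (-23232 + ((51 - 8) + 42)² + 71*((51 - 8) + 42)) = 1/82 - (-23232 + (43 + 42)² + 71*(43 + 42)) = 1/82 - (-23232 + 85² + 71*85) = 1/82 - (-23232 + 7225 + 6035) = 1/82 - 1*(-9972) = 1/82 + 9972 = 817705/82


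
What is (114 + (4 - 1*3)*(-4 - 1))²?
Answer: 11881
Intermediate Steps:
(114 + (4 - 1*3)*(-4 - 1))² = (114 + (4 - 3)*(-5))² = (114 + 1*(-5))² = (114 - 5)² = 109² = 11881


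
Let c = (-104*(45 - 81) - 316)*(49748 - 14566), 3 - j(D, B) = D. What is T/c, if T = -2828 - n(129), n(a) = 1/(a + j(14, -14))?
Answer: -333705/14231259728 ≈ -2.3449e-5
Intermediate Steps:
j(D, B) = 3 - D
n(a) = 1/(-11 + a) (n(a) = 1/(a + (3 - 1*14)) = 1/(a + (3 - 14)) = 1/(a - 11) = 1/(-11 + a))
T = -333705/118 (T = -2828 - 1/(-11 + 129) = -2828 - 1/118 = -333705/118 ≈ -2828.0)
c = 120603896 (c = (-104*(-36) - 316)*35182 = (3744 - 316)*35182 = 3428*35182 = 120603896)
T/c = -333705/118/120603896 = -333705/118*1/120603896 = -333705/14231259728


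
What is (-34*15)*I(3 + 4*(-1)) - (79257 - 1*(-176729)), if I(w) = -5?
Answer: -253436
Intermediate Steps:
(-34*15)*I(3 + 4*(-1)) - (79257 - 1*(-176729)) = -34*15*(-5) - (79257 - 1*(-176729)) = -510*(-5) - (79257 + 176729) = 2550 - 1*255986 = 2550 - 255986 = -253436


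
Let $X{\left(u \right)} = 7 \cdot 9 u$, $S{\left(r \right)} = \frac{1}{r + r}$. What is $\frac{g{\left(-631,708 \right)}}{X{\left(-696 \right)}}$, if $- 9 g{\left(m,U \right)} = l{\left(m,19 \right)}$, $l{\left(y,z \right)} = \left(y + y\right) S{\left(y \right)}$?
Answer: $\frac{1}{394632} \approx 2.534 \cdot 10^{-6}$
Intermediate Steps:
$S{\left(r \right)} = \frac{1}{2 r}$
$l{\left(y,z \right)} = 1$ ($l{\left(y,z \right)} = \left(y + y\right) \frac{1}{2 y} = 2 y \frac{1}{2 y} = 1$)
$g{\left(m,U \right)} = - \frac{1}{9}$ ($g{\left(m,U \right)} = \left(- \frac{1}{9}\right) 1 = - \frac{1}{9}$)
$X{\left(u \right)} = 63 u$
$\frac{g{\left(-631,708 \right)}}{X{\left(-696 \right)}} = - \frac{1}{9 \cdot 63 \left(-696\right)} = - \frac{1}{9 \left(-43848\right)} = \left(- \frac{1}{9}\right) \left(- \frac{1}{43848}\right) = \frac{1}{394632}$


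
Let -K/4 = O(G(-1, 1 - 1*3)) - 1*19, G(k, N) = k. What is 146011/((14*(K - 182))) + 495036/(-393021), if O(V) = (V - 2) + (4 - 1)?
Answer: -6457780295/64804796 ≈ -99.650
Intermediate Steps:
O(V) = 1 + V (O(V) = (-2 + V) + 3 = 1 + V)
K = 76 (K = -4*((1 - 1) - 1*19) = -4*(0 - 19) = -4*(-19) = 76)
146011/((14*(K - 182))) + 495036/(-393021) = 146011/((14*(76 - 182))) + 495036/(-393021) = 146011/((14*(-106))) + 495036*(-1/393021) = 146011/(-1484) - 55004/43669 = 146011*(-1/1484) - 55004/43669 = -146011/1484 - 55004/43669 = -6457780295/64804796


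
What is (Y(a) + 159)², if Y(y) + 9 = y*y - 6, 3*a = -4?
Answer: 1721344/81 ≈ 21251.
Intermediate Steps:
a = -4/3 (a = (⅓)*(-4) = -4/3 ≈ -1.3333)
Y(y) = -15 + y² (Y(y) = -9 + (y*y - 6) = -9 + (y² - 6) = -9 + (-6 + y²) = -15 + y²)
(Y(a) + 159)² = ((-15 + (-4/3)²) + 159)² = ((-15 + 16/9) + 159)² = (-119/9 + 159)² = (1312/9)² = 1721344/81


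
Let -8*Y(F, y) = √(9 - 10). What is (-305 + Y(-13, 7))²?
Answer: (2440 + I)²/64 ≈ 93025.0 + 76.25*I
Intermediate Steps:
Y(F, y) = -I/8 (Y(F, y) = -√(9 - 10)/8 = -I/8)
(-305 + Y(-13, 7))² = (-305 - I/8)²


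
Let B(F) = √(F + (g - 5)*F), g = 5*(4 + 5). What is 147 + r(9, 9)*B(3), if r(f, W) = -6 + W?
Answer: 147 + 3*√123 ≈ 180.27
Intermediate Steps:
g = 45 (g = 5*9 = 45)
B(F) = √41*√F (B(F) = √(F + (45 - 5)*F) = √(F + 40*F) = √(41*F) = √41*√F)
147 + r(9, 9)*B(3) = 147 + (-6 + 9)*(√41*√3) = 147 + 3*√123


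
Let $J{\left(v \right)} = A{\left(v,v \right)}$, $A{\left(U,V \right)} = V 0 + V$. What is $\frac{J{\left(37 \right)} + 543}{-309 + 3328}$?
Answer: $\frac{580}{3019} \approx 0.19212$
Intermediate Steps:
$A{\left(U,V \right)} = V$ ($A{\left(U,V \right)} = 0 + V = V$)
$J{\left(v \right)} = v$
$\frac{J{\left(37 \right)} + 543}{-309 + 3328} = \frac{37 + 543}{-309 + 3328} = \frac{580}{3019}$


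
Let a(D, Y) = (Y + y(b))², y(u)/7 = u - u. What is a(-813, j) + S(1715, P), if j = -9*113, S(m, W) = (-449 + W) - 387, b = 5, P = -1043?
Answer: 1032410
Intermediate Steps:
S(m, W) = -836 + W
j = -1017
y(u) = 0 (y(u) = 7*(u - u) = 7*0 = 0)
a(D, Y) = Y² (a(D, Y) = (Y + 0)² = Y²)
a(-813, j) + S(1715, P) = (-1017)² + (-836 - 1043) = 1034289 - 1879 = 1032410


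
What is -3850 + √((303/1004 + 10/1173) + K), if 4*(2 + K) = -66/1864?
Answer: -3850 + I*√127893809805666981/274402236 ≈ -3850.0 + 1.3033*I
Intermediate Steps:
K = -7489/3728 (K = -2 + (-66/1864)/4 = -2 + (-66*1/1864)/4 = -2 + (¼)*(-33/932) = -2 - 33/3728 = -7489/3728 ≈ -2.0089)
-3850 + √((303/1004 + 10/1173) + K) = -3850 + √((303/1004 + 10/1173) - 7489/3728) = -3850 + √(365459/1177692 - 7489/3728) = -3850 + √(-1864326059/1097608944) = -3850 + I*√127893809805666981/274402236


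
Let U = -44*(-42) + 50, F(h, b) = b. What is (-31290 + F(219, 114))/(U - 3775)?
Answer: 31176/1877 ≈ 16.609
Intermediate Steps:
U = 1898 (U = 1848 + 50 = 1898)
(-31290 + F(219, 114))/(U - 3775) = (-31290 + 114)/(1898 - 3775) = -31176/(-1877) = -31176*(-1/1877) = 31176/1877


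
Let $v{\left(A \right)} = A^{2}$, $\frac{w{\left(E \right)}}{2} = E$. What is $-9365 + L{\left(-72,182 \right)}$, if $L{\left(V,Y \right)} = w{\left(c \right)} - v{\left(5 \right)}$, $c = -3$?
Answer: $-9396$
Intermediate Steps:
$w{\left(E \right)} = 2 E$
$L{\left(V,Y \right)} = -31$ ($L{\left(V,Y \right)} = 2 \left(-3\right) - 5^{2} = -6 - 25 = -31$)
$-9365 + L{\left(-72,182 \right)} = -9365 - 31 = -9396$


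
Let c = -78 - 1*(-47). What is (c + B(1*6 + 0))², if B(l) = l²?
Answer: 25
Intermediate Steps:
c = -31 (c = -78 + 47 = -31)
(c + B(1*6 + 0))² = (-31 + (1*6 + 0)²)² = (-31 + (6 + 0)²)² = (-31 + 6²)² = (-31 + 36)² = 5² = 25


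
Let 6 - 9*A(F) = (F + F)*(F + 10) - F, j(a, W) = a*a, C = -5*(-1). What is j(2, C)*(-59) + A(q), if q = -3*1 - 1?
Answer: -2074/9 ≈ -230.44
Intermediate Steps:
C = 5
q = -4 (q = -3 - 1 = -4)
j(a, W) = a**2
A(F) = 2/3 + F/9 - 2*F*(10 + F)/9 (A(F) = 2/3 - ((F + F)*(F + 10) - F)/9 = 2/3 - ((2*F)*(10 + F) - F)/9 = 2/3 - (2*F*(10 + F) - F)/9 = 2/3 - (-F + 2*F*(10 + F))/9 = 2/3 + (F/9 - 2*F*(10 + F)/9) = 2/3 + F/9 - 2*F*(10 + F)/9)
j(2, C)*(-59) + A(q) = 2**2*(-59) + (2/3 - 19/9*(-4) - 2/9*(-4)**2) = 4*(-59) + (2/3 + 76/9 - 2/9*16) = -236 + (2/3 + 76/9 - 32/9) = -236 + 50/9 = -2074/9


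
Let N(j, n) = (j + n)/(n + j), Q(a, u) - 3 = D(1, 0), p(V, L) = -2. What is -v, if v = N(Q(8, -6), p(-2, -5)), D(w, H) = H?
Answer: -1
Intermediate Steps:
Q(a, u) = 3 (Q(a, u) = 3 + 0 = 3)
N(j, n) = 1 (N(j, n) = (j + n)/(j + n) = 1)
v = 1
-v = -1*1 = -1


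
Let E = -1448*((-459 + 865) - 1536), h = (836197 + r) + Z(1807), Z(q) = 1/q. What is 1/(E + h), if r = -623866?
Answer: 1807/3340367798 ≈ 5.4096e-7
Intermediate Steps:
h = 383682118/1807 (h = (836197 - 623866) + 1/1807 = 212331 + 1/1807 = 383682118/1807 ≈ 2.1233e+5)
E = 1636240 (E = -1448*(406 - 1536) = -1448*(-1130) = 1636240)
1/(E + h) = 1/(1636240 + 383682118/1807) = 1/(3340367798/1807) = 1807/3340367798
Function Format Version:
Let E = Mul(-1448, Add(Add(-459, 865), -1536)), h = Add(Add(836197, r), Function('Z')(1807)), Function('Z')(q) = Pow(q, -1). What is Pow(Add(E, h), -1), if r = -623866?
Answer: Rational(1807, 3340367798) ≈ 5.4096e-7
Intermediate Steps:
h = Rational(383682118, 1807) (h = Add(Add(836197, -623866), Pow(1807, -1)) = Add(212331, Rational(1, 1807)) = Rational(383682118, 1807) ≈ 2.1233e+5)
E = 1636240 (E = Mul(-1448, Add(406, -1536)) = Mul(-1448, -1130) = 1636240)
Pow(Add(E, h), -1) = Pow(Add(1636240, Rational(383682118, 1807)), -1) = Pow(Rational(3340367798, 1807), -1) = Rational(1807, 3340367798)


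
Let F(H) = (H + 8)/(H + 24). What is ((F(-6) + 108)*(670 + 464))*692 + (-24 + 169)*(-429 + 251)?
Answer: 84812006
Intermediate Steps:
F(H) = (8 + H)/(24 + H)
((F(-6) + 108)*(670 + 464))*692 + (-24 + 169)*(-429 + 251) = (((8 - 6)/(24 - 6) + 108)*(670 + 464))*692 + (-24 + 169)*(-429 + 251) = ((2/18 + 108)*1134)*692 + 145*(-178) = (((1/18)*2 + 108)*1134)*692 - 25810 = ((⅑ + 108)*1134)*692 - 25810 = ((973/9)*1134)*692 - 25810 = 122598*692 - 25810 = 84837816 - 25810 = 84812006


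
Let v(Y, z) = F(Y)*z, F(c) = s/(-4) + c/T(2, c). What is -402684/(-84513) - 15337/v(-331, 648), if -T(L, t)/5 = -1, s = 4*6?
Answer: 33559980719/6589985688 ≈ 5.0926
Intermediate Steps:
s = 24
T(L, t) = 5 (T(L, t) = -5*(-1) = 5)
F(c) = -6 + c/5 (F(c) = 24/(-4) + c/5 = 24*(-¼) + c*(⅕) = -6 + c/5)
v(Y, z) = z*(-6 + Y/5) (v(Y, z) = (-6 + Y/5)*z = z*(-6 + Y/5))
-402684/(-84513) - 15337/v(-331, 648) = -402684/(-84513) - 15337*5/(648*(-30 - 331)) = -402684*(-1/84513) - 15337/((⅕)*648*(-361)) = 134228/28171 - 15337/(-233928/5) = 134228/28171 - 15337*(-5/233928) = 134228/28171 + 76685/233928 = 33559980719/6589985688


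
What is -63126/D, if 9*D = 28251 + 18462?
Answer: -189378/15571 ≈ -12.162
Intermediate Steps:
D = 15571/3 (D = (28251 + 18462)/9 = (⅑)*46713 = 15571/3 ≈ 5190.3)
-63126/D = -63126/15571/3 = -63126*3/15571 = -189378/15571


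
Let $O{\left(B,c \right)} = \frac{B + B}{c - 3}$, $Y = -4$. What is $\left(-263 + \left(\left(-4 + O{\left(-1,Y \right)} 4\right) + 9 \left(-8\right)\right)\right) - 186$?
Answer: $- \frac{3667}{7} \approx -523.86$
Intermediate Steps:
$O{\left(B,c \right)} = \frac{2 B}{-3 + c}$
$\left(-263 + \left(\left(-4 + O{\left(-1,Y \right)} 4\right) + 9 \left(-8\right)\right)\right) - 186 = \left(-263 - \left(76 - 2 \left(-1\right) \frac{1}{-3 - 4} \cdot 4\right)\right) - 186 = \left(-263 - \left(76 - 2 \left(-1\right) \frac{1}{-7} \cdot 4\right)\right) - 186 = \left(-263 - \left(76 - 2 \left(-1\right) \left(- \frac{1}{7}\right) 4\right)\right) - 186 = \left(-263 + \left(\left(-4 + \frac{2}{7} \cdot 4\right) - 72\right)\right) - 186 = \left(-263 + \left(\left(-4 + \frac{8}{7}\right) - 72\right)\right) - 186 = \left(-263 - \frac{524}{7}\right) - 186 = - \frac{2365}{7} - 186 = - \frac{3667}{7}$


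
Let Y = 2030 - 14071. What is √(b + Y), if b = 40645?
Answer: 2*√7151 ≈ 169.13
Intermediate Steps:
Y = -12041
√(b + Y) = √(40645 - 12041) = √28604 = 2*√7151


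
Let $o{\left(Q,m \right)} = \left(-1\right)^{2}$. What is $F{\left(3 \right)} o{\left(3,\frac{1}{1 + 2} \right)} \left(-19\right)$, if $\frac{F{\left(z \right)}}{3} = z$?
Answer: $-171$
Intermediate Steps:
$o{\left(Q,m \right)} = 1$
$F{\left(z \right)} = 3 z$
$F{\left(3 \right)} o{\left(3,\frac{1}{1 + 2} \right)} \left(-19\right) = 3 \cdot 3 \cdot 1 \left(-19\right) = 9 \cdot 1 \left(-19\right) = 9 \left(-19\right) = -171$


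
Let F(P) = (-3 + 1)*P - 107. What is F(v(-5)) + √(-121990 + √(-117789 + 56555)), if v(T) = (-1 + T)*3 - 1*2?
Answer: -67 + √(-121990 + I*√61234) ≈ -66.646 + 349.27*I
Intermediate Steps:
v(T) = -5 + 3*T (v(T) = (-3 + 3*T) - 2 = -5 + 3*T)
F(P) = -107 - 2*P (F(P) = -2*P - 107 = -107 - 2*P)
F(v(-5)) + √(-121990 + √(-117789 + 56555)) = (-107 - 2*(-5 + 3*(-5))) + √(-121990 + √(-117789 + 56555)) = (-107 - 2*(-5 - 15)) + √(-121990 + √(-61234)) = (-107 - 2*(-20)) + √(-121990 + I*√61234) = (-107 + 40) + √(-121990 + I*√61234) = -67 + √(-121990 + I*√61234)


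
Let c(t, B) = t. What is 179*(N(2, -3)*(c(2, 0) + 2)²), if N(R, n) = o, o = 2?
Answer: 5728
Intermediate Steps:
N(R, n) = 2
179*(N(2, -3)*(c(2, 0) + 2)²) = 179*(2*(2 + 2)²) = 179*(2*4²) = 179*(2*16) = 179*32 = 5728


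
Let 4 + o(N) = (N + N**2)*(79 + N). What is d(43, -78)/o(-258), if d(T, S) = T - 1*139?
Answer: 48/5934389 ≈ 8.0884e-6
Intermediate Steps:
o(N) = -4 + (79 + N)*(N + N**2) (o(N) = -4 + (N + N**2)*(79 + N) = -4 + (79 + N)*(N + N**2))
d(T, S) = -139 + T (d(T, S) = T - 139 = -139 + T)
d(43, -78)/o(-258) = (-139 + 43)/(-4 + (-258)**3 + 79*(-258) + 80*(-258)**2) = -96/(-4 - 17173512 - 20382 + 80*66564) = -96/(-4 - 17173512 - 20382 + 5325120) = -96/(-11868778) = -96*(-1/11868778) = 48/5934389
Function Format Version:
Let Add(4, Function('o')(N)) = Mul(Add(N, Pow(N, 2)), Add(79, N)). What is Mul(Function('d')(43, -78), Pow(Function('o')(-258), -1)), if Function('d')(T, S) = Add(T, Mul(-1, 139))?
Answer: Rational(48, 5934389) ≈ 8.0884e-6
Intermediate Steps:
Function('o')(N) = Add(-4, Mul(Add(79, N), Add(N, Pow(N, 2)))) (Function('o')(N) = Add(-4, Mul(Add(N, Pow(N, 2)), Add(79, N))) = Add(-4, Mul(Add(79, N), Add(N, Pow(N, 2)))))
Function('d')(T, S) = Add(-139, T) (Function('d')(T, S) = Add(T, -139) = Add(-139, T))
Mul(Function('d')(43, -78), Pow(Function('o')(-258), -1)) = Mul(Add(-139, 43), Pow(Add(-4, Pow(-258, 3), Mul(79, -258), Mul(80, Pow(-258, 2))), -1)) = Mul(-96, Pow(Add(-4, -17173512, -20382, Mul(80, 66564)), -1)) = Mul(-96, Pow(Add(-4, -17173512, -20382, 5325120), -1)) = Mul(-96, Pow(-11868778, -1)) = Mul(-96, Rational(-1, 11868778)) = Rational(48, 5934389)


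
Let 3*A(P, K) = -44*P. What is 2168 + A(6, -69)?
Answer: 2080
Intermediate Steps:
A(P, K) = -44*P/3 (A(P, K) = (-44*P)/3 = -44*P/3)
2168 + A(6, -69) = 2168 - 44/3*6 = 2168 - 88 = 2080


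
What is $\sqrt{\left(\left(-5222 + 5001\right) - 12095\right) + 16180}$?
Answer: $2 \sqrt{966} \approx 62.161$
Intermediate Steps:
$\sqrt{\left(\left(-5222 + 5001\right) - 12095\right) + 16180} = \sqrt{\left(-221 - 12095\right) + 16180} = \sqrt{-12316 + 16180} = \sqrt{3864} = 2 \sqrt{966}$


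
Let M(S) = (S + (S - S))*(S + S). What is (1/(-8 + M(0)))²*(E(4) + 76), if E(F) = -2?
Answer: 37/32 ≈ 1.1563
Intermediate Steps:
M(S) = 2*S² (M(S) = (S + 0)*(2*S) = S*(2*S) = 2*S²)
(1/(-8 + M(0)))²*(E(4) + 76) = (1/(-8 + 2*0²))²*(-2 + 76) = (1/(-8 + 2*0))²*74 = (1/(-8 + 0))²*74 = (1/(-8))²*74 = (-⅛)²*74 = (1/64)*74 = 37/32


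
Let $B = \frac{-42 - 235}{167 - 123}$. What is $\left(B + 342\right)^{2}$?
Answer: $\frac{218182441}{1936} \approx 1.127 \cdot 10^{5}$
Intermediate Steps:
$B = - \frac{277}{44} \approx -6.2955$
$\left(B + 342\right)^{2} = \left(- \frac{277}{44} + 342\right)^{2} = \left(\frac{14771}{44}\right)^{2} = \frac{218182441}{1936}$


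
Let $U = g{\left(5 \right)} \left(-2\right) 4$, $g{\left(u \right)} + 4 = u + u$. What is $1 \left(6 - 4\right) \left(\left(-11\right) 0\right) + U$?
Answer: $-48$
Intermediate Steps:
$g{\left(u \right)} = -4 + 2 u$ ($g{\left(u \right)} = -4 + \left(u + u\right) = -4 + 2 u$)
$U = -48$ ($U = \left(-4 + 2 \cdot 5\right) \left(-2\right) 4 = \left(-4 + 10\right) \left(-2\right) 4 = 6 \left(-2\right) 4 = \left(-12\right) 4 = -48$)
$1 \left(6 - 4\right) \left(\left(-11\right) 0\right) + U = 1 \left(6 - 4\right) \left(\left(-11\right) 0\right) - 48 = 1 \cdot 2 \cdot 0 - 48 = 2 \cdot 0 - 48 = 0 - 48 = -48$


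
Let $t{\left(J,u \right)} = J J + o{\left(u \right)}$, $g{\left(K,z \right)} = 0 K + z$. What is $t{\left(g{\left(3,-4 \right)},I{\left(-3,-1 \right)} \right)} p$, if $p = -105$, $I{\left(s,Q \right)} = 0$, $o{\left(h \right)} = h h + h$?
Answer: $-1680$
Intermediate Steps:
$o{\left(h \right)} = h + h^{2}$ ($o{\left(h \right)} = h^{2} + h = h + h^{2}$)
$g{\left(K,z \right)} = z$ ($g{\left(K,z \right)} = 0 + z = z$)
$t{\left(J,u \right)} = J^{2} + u \left(1 + u\right)$ ($t{\left(J,u \right)} = J J + u \left(1 + u\right) = J^{2} + u \left(1 + u\right)$)
$t{\left(g{\left(3,-4 \right)},I{\left(-3,-1 \right)} \right)} p = \left(\left(-4\right)^{2} + 0 \left(1 + 0\right)\right) \left(-105\right) = \left(16 + 0 \cdot 1\right) \left(-105\right) = \left(16 + 0\right) \left(-105\right) = 16 \left(-105\right) = -1680$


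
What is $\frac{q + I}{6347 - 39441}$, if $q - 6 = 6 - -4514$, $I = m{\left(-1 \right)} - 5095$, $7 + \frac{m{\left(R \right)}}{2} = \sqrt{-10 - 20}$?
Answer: $\frac{583}{33094} - \frac{i \sqrt{30}}{16547} \approx 0.017616 - 0.00033101 i$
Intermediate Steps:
$m{\left(R \right)} = -14 + 2 i \sqrt{30}$ ($m{\left(R \right)} = -14 + 2 \sqrt{-10 - 20} = -14 + 2 \sqrt{-30} = -14 + 2 i \sqrt{30}$)
$I = -5109 + 2 i \sqrt{30}$ ($I = \left(-14 + 2 i \sqrt{30}\right) - 5095 = -5109 + 2 i \sqrt{30} \approx -5109.0 + 10.954 i$)
$q = 4526$ ($q = 6 + \left(6 - -4514\right) = 6 + \left(6 + 4514\right) = 6 + 4520 = 4526$)
$\frac{q + I}{6347 - 39441} = \frac{4526 - \left(5109 - 2 i \sqrt{30}\right)}{6347 - 39441} = \frac{-583 + 2 i \sqrt{30}}{-33094} = \left(-583 + 2 i \sqrt{30}\right) \left(- \frac{1}{33094}\right) = \frac{583}{33094} - \frac{i \sqrt{30}}{16547}$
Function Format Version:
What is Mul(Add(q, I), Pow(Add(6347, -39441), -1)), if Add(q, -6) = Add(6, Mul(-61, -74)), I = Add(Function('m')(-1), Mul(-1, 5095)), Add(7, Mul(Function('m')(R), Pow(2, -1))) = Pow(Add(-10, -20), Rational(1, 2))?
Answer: Add(Rational(583, 33094), Mul(Rational(-1, 16547), I, Pow(30, Rational(1, 2)))) ≈ Add(0.017616, Mul(-0.00033101, I))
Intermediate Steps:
Function('m')(R) = Add(-14, Mul(2, I, Pow(30, Rational(1, 2)))) (Function('m')(R) = Add(-14, Mul(2, Pow(Add(-10, -20), Rational(1, 2)))) = Add(-14, Mul(2, Pow(-30, Rational(1, 2)))) = Add(-14, Mul(2, Mul(I, Pow(30, Rational(1, 2))))) = Add(-14, Mul(2, I, Pow(30, Rational(1, 2)))))
I = Add(-5109, Mul(2, I, Pow(30, Rational(1, 2)))) (I = Add(Add(-14, Mul(2, I, Pow(30, Rational(1, 2)))), Mul(-1, 5095)) = Add(Add(-14, Mul(2, I, Pow(30, Rational(1, 2)))), -5095) = Add(-5109, Mul(2, I, Pow(30, Rational(1, 2)))) ≈ Add(-5109.0, Mul(10.954, I)))
q = 4526 (q = Add(6, Add(6, Mul(-61, -74))) = Add(6, Add(6, 4514)) = Add(6, 4520) = 4526)
Mul(Add(q, I), Pow(Add(6347, -39441), -1)) = Mul(Add(4526, Add(-5109, Mul(2, I, Pow(30, Rational(1, 2))))), Pow(Add(6347, -39441), -1)) = Mul(Add(-583, Mul(2, I, Pow(30, Rational(1, 2)))), Pow(-33094, -1)) = Mul(Add(-583, Mul(2, I, Pow(30, Rational(1, 2)))), Rational(-1, 33094)) = Add(Rational(583, 33094), Mul(Rational(-1, 16547), I, Pow(30, Rational(1, 2))))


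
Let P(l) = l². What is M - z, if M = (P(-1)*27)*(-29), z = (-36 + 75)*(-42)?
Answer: 855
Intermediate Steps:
z = -1638 (z = 39*(-42) = -1638)
M = -783 (M = ((-1)²*27)*(-29) = (1*27)*(-29) = 27*(-29) = -783)
M - z = -783 - 1*(-1638) = -783 + 1638 = 855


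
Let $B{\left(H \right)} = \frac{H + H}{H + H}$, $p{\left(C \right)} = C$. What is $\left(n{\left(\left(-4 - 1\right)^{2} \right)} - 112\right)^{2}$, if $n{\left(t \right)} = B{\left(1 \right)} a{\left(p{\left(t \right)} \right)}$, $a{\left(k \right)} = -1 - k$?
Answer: $19044$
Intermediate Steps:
$B{\left(H \right)} = 1$ ($B{\left(H \right)} = \frac{2 H}{2 H} = 2 H \frac{1}{2 H} = 1$)
$n{\left(t \right)} = -1 - t$ ($n{\left(t \right)} = 1 \left(-1 - t\right) = -1 - t$)
$\left(n{\left(\left(-4 - 1\right)^{2} \right)} - 112\right)^{2} = \left(\left(-1 - \left(-4 - 1\right)^{2}\right) - 112\right)^{2} = \left(\left(-1 - \left(-5\right)^{2}\right) - 112\right)^{2} = \left(\left(-1 - 25\right) - 112\right)^{2} = \left(-26 - 112\right)^{2} = \left(-138\right)^{2} = 19044$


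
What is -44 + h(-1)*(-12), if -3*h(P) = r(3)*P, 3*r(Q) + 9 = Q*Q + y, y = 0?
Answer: -44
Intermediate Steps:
r(Q) = -3 + Q**2/3 (r(Q) = -3 + (Q*Q + 0)/3 = -3 + (Q**2 + 0)/3 = -3 + Q**2/3)
h(P) = 0 (h(P) = -(-3 + (1/3)*3**2)*P/3 = -(-3 + (1/3)*9)*P/3 = -(-3 + 3)*P/3 = -0*P = -1/3*0 = 0)
-44 + h(-1)*(-12) = -44 + 0*(-12) = -44 + 0 = -44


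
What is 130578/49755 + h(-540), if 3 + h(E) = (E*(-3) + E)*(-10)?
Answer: -179124229/16585 ≈ -10800.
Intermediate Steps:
h(E) = -3 + 20*E (h(E) = -3 + (E*(-3) + E)*(-10) = -3 + (-3*E + E)*(-10) = -3 - 2*E*(-10) = -3 + 20*E)
130578/49755 + h(-540) = 130578/49755 + (-3 + 20*(-540)) = 130578*(1/49755) + (-3 - 10800) = 43526/16585 - 10803 = -179124229/16585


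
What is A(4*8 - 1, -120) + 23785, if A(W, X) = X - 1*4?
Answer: 23661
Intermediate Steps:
A(W, X) = -4 + X (A(W, X) = X - 4 = -4 + X)
A(4*8 - 1, -120) + 23785 = (-4 - 120) + 23785 = -124 + 23785 = 23661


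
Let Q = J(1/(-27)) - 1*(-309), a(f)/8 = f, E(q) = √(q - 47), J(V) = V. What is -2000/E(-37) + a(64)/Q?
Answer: 6912/4171 + 1000*I*√21/21 ≈ 1.6572 + 218.22*I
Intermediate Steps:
E(q) = √(-47 + q)
a(f) = 8*f
Q = 8342/27 (Q = 1/(-27) - 1*(-309) = -1/27 + 309 = 8342/27 ≈ 308.96)
-2000/E(-37) + a(64)/Q = -2000/√(-47 - 37) + (8*64)/(8342/27) = -2000*(-I*√21/42) + 512*(27/8342) = -2000*(-I*√21/42) + 6912/4171 = -(-1000)*I*√21/21 + 6912/4171 = 1000*I*√21/21 + 6912/4171 = 6912/4171 + 1000*I*√21/21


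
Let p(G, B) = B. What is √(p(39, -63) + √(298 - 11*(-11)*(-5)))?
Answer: √(-63 + I*√307) ≈ 1.0934 + 8.0122*I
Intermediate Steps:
√(p(39, -63) + √(298 - 11*(-11)*(-5))) = √(-63 + √(298 - 11*(-11)*(-5))) = √(-63 + √(298 + 121*(-5))) = √(-63 + √(298 - 605)) = √(-63 + √(-307)) = √(-63 + I*√307)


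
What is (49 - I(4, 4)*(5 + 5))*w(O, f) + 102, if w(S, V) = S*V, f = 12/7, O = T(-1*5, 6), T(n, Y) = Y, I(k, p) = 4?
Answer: 1362/7 ≈ 194.57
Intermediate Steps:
O = 6
f = 12/7 (f = 12*(1/7) = 12/7 ≈ 1.7143)
(49 - I(4, 4)*(5 + 5))*w(O, f) + 102 = (49 - 4*(5 + 5))*(6*(12/7)) + 102 = (49 - 4*10)*(72/7) + 102 = (49 - 1*40)*(72/7) + 102 = (49 - 40)*(72/7) + 102 = 9*(72/7) + 102 = 648/7 + 102 = 1362/7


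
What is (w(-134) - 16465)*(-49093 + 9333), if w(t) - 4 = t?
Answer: 659817200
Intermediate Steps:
w(t) = 4 + t
(w(-134) - 16465)*(-49093 + 9333) = ((4 - 134) - 16465)*(-49093 + 9333) = (-130 - 16465)*(-39760) = -16595*(-39760) = 659817200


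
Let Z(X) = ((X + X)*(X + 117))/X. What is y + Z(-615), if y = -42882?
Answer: -43878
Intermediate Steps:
Z(X) = 234 + 2*X (Z(X) = ((2*X)*(117 + X))/X = (2*X*(117 + X))/X = 234 + 2*X)
y + Z(-615) = -42882 + (234 + 2*(-615)) = -42882 + (234 - 1230) = -42882 - 996 = -43878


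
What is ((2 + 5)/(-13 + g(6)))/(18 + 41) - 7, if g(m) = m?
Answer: -414/59 ≈ -7.0170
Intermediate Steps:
((2 + 5)/(-13 + g(6)))/(18 + 41) - 7 = ((2 + 5)/(-13 + 6))/(18 + 41) - 7 = (7/(-7))/59 - 7 = (7*(-⅐))/59 - 7 = (1/59)*(-1) - 7 = -1/59 - 7 = -414/59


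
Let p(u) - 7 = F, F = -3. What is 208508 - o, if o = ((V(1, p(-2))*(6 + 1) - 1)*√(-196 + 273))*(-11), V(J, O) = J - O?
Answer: 208508 - 242*√77 ≈ 2.0638e+5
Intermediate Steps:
p(u) = 4 (p(u) = 7 - 3 = 4)
o = 242*√77 (o = (((1 - 1*4)*(6 + 1) - 1)*√(-196 + 273))*(-11) = (((1 - 4)*7 - 1)*√77)*(-11) = ((-3*7 - 1)*√77)*(-11) = ((-21 - 1)*√77)*(-11) = -22*√77*(-11) = 242*√77 ≈ 2123.5)
208508 - o = 208508 - 242*√77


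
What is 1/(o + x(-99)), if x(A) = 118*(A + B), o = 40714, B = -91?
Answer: 1/18294 ≈ 5.4663e-5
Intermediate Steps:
x(A) = -10738 + 118*A (x(A) = 118*(A - 91) = 118*(-91 + A) = -10738 + 118*A)
1/(o + x(-99)) = 1/(40714 + (-10738 + 118*(-99))) = 1/(40714 + (-10738 - 11682)) = 1/(40714 - 22420) = 1/18294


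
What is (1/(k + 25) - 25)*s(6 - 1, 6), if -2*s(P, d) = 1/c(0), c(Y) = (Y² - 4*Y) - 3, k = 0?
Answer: -104/25 ≈ -4.1600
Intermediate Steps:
c(Y) = -3 + Y² - 4*Y
s(P, d) = ⅙ (s(P, d) = -1/(2*(-3 + 0² - 4*0)) = -1/(2*(-3 + 0 + 0)) = -½/(-3) = -½*(-⅓) = ⅙)
(1/(k + 25) - 25)*s(6 - 1, 6) = (1/(0 + 25) - 25)*(⅙) = (1/25 - 25)*(⅙) = -624/25*⅙ = -104/25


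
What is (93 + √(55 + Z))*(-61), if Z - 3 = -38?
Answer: -5673 - 122*√5 ≈ -5945.8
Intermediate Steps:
Z = -35 (Z = 3 - 38 = -35)
(93 + √(55 + Z))*(-61) = (93 + √(55 - 35))*(-61) = (93 + √20)*(-61) = (93 + 2*√5)*(-61) = -5673 - 122*√5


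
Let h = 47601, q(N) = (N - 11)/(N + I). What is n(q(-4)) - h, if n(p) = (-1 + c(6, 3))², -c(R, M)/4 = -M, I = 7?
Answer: -47480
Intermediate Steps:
c(R, M) = 4*M (c(R, M) = -(-4)*M = 4*M)
q(N) = (-11 + N)/(7 + N) (q(N) = (N - 11)/(N + 7) = (-11 + N)/(7 + N))
n(p) = 121 (n(p) = (-1 + 4*3)² = (-1 + 12)² = 11² = 121)
n(q(-4)) - h = 121 - 1*47601 = 121 - 47601 = -47480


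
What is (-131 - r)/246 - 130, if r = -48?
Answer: -32063/246 ≈ -130.34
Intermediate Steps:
(-131 - r)/246 - 130 = (-131 - 1*(-48))/246 - 130 = (-131 + 48)*(1/246) - 130 = -83*1/246 - 130 = -83/246 - 130 = -32063/246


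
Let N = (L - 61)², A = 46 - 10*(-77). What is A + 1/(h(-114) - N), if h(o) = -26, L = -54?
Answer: 10812815/13251 ≈ 816.00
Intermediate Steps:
A = 816 (A = 46 + 770 = 816)
N = 13225 (N = (-54 - 61)² = (-115)² = 13225)
A + 1/(h(-114) - N) = 816 + 1/(-26 - 1*13225) = 816 + 1/(-26 - 13225) = 816 + 1/(-13251) = 816 - 1/13251 = 10812815/13251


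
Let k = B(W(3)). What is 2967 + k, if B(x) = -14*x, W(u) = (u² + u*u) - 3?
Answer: 2757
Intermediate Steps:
W(u) = -3 + 2*u² (W(u) = (u² + u²) - 3 = 2*u² - 3 = -3 + 2*u²)
k = -210 (k = -14*(-3 + 2*3²) = -14*(-3 + 2*9) = -14*(-3 + 18) = -14*15 = -210)
2967 + k = 2967 - 210 = 2757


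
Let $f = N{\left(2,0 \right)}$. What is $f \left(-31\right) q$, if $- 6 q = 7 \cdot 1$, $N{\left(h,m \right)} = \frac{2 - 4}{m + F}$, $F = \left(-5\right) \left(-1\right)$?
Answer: $- \frac{217}{15} \approx -14.467$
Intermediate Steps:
$F = 5$
$N{\left(h,m \right)} = - \frac{2}{5 + m}$ ($N{\left(h,m \right)} = \frac{2 - 4}{m + 5} = - \frac{2}{5 + m}$)
$f = - \frac{2}{5}$ ($f = - \frac{2}{5 + 0} = - \frac{2}{5} \approx -0.4$)
$q = - \frac{7}{6}$ ($q = - \frac{7 \cdot 1}{6} = \left(- \frac{1}{6}\right) 7 = - \frac{7}{6} \approx -1.1667$)
$f \left(-31\right) q = \left(- \frac{2}{5}\right) \left(-31\right) \left(- \frac{7}{6}\right) = \frac{62}{5} \left(- \frac{7}{6}\right) = - \frac{217}{15}$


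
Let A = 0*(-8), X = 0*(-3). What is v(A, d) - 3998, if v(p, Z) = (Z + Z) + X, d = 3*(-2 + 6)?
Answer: -3974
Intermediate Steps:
X = 0
A = 0
d = 12 (d = 3*4 = 12)
v(p, Z) = 2*Z (v(p, Z) = (Z + Z) + 0 = 2*Z + 0 = 2*Z)
v(A, d) - 3998 = 2*12 - 3998 = 24 - 3998 = -3974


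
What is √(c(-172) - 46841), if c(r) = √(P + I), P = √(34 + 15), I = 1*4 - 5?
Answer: √(-46841 + √6) ≈ 216.42*I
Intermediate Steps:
I = -1 (I = 4 - 5 = -1)
P = 7 (P = √49 = 7)
c(r) = √6 (c(r) = √(7 - 1) = √6)
√(c(-172) - 46841) = √(√6 - 46841) = √(-46841 + √6)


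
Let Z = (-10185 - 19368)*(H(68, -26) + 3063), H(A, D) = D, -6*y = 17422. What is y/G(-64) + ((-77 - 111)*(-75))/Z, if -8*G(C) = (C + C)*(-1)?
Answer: 260611003657/1436039376 ≈ 181.48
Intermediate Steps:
y = -8711/3 (y = -1/6*17422 = -8711/3 ≈ -2903.7)
Z = -89752461 (Z = (-10185 - 19368)*(-26 + 3063) = -29553*3037 = -89752461)
G(C) = C/4 (G(C) = -(C + C)*(-1)/8 = -2*C*(-1)/8 = -(-1)*C/4 = C/4)
y/G(-64) + ((-77 - 111)*(-75))/Z = -8711/(3*((1/4)*(-64))) + ((-77 - 111)*(-75))/(-89752461) = -8711/3/(-16) - 188*(-75)*(-1/89752461) = -8711/3*(-1/16) + 14100*(-1/89752461) = 8711/48 - 4700/29917487 = 260611003657/1436039376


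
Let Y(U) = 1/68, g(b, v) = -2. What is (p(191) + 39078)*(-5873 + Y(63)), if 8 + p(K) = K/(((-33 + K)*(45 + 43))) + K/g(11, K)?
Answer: -12730321426821/55616 ≈ -2.2890e+8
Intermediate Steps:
Y(U) = 1/68
p(K) = -8 - K/2 + K/(-2904 + 88*K) (p(K) = -8 + (K/(((-33 + K)*(45 + 43))) + K/(-2)) = -8 + (K/(((-33 + K)*88)) + K*(-½)) = -8 + (K/(-2904 + 88*K) - K/2) = -8 + (-K/2 + K/(-2904 + 88*K)) = -8 - K/2 + K/(-2904 + 88*K))
(p(191) + 39078)*(-5873 + Y(63)) = ((23232 - 44*191² + 749*191)/(88*(-33 + 191)) + 39078)*(-5873 + 1/68) = ((1/88)*(23232 - 44*36481 + 143059)/158 + 39078)*(-399363/68) = ((1/88)*(1/158)*(23232 - 1605164 + 143059) + 39078)*(-399363/68) = ((1/88)*(1/158)*(-1438873) + 39078)*(-399363/68) = (-1438873/13904 + 39078)*(-399363/68) = (541901639/13904)*(-399363/68) = -12730321426821/55616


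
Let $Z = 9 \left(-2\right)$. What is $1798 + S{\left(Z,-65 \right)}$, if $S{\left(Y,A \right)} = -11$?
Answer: $1787$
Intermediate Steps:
$Z = -18$
$1798 + S{\left(Z,-65 \right)} = 1798 - 11 = 1787$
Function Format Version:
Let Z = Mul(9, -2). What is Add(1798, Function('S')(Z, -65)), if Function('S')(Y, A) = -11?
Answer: 1787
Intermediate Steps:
Z = -18
Add(1798, Function('S')(Z, -65)) = Add(1798, -11) = 1787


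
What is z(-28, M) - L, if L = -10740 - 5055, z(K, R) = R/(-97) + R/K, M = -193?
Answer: 42923345/2716 ≈ 15804.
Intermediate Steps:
z(K, R) = -R/97 + R/K (z(K, R) = R*(-1/97) + R/K = -R/97 + R/K)
L = -15795
z(-28, M) - L = (-1/97*(-193) - 193/(-28)) - 1*(-15795) = (193/97 - 193*(-1/28)) + 15795 = (193/97 + 193/28) + 15795 = 24125/2716 + 15795 = 42923345/2716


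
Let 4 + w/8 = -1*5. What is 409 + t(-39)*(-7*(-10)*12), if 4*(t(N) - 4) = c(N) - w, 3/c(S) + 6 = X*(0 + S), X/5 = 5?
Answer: 2058831/109 ≈ 18888.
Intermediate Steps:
X = 25 (X = 5*5 = 25)
c(S) = 3/(-6 + 25*S) (c(S) = 3/(-6 + 25*(0 + S)) = 3/(-6 + 25*S))
w = -72 (w = -32 + 8*(-1*5) = -32 + 8*(-5) = -32 - 40 = -72)
t(N) = 22 + 3/(4*(-6 + 25*N)) (t(N) = 4 + (3/(-6 + 25*N) - 1*(-72))/4 = 4 + (3/(-6 + 25*N) + 72)/4 = 4 + (72 + 3/(-6 + 25*N))/4 = 4 + (18 + 3/(4*(-6 + 25*N))) = 22 + 3/(4*(-6 + 25*N)))
409 + t(-39)*(-7*(-10)*12) = 409 + (25*(-21 + 88*(-39))/(4*(-6 + 25*(-39))))*(-7*(-10)*12) = 409 + (25*(-21 - 3432)/(4*(-6 - 975)))*(70*12) = 409 + ((25/4)*(-3453)/(-981))*840 = 409 + ((25/4)*(-1/981)*(-3453))*840 = 409 + (28775/1308)*840 = 409 + 2014250/109 = 2058831/109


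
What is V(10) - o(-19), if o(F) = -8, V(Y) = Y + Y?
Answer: 28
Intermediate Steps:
V(Y) = 2*Y
V(10) - o(-19) = 2*10 - 1*(-8) = 20 + 8 = 28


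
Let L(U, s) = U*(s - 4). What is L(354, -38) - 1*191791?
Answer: -206659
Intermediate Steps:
L(U, s) = U*(-4 + s)
L(354, -38) - 1*191791 = 354*(-4 - 38) - 1*191791 = 354*(-42) - 191791 = -14868 - 191791 = -206659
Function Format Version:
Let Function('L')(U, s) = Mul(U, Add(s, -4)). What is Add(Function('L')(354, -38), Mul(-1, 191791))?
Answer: -206659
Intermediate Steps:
Function('L')(U, s) = Mul(U, Add(-4, s))
Add(Function('L')(354, -38), Mul(-1, 191791)) = Add(Mul(354, Add(-4, -38)), Mul(-1, 191791)) = Add(Mul(354, -42), -191791) = Add(-14868, -191791) = -206659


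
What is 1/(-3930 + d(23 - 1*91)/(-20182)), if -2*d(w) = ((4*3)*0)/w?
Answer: -1/3930 ≈ -0.00025445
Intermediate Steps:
d(w) = 0 (d(w) = -(4*3)*0/(2*w) = -12*0/(2*w) = -0/w = -½*0 = 0)
1/(-3930 + d(23 - 1*91)/(-20182)) = 1/(-3930 + 0/(-20182)) = 1/(-3930 + 0*(-1/20182)) = 1/(-3930 + 0) = 1/(-3930) = -1/3930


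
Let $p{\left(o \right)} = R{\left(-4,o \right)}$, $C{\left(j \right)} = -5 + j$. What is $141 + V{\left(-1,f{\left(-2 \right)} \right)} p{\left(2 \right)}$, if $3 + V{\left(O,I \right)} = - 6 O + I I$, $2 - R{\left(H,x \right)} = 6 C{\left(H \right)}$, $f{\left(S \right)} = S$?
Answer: $533$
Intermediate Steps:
$R{\left(H,x \right)} = 32 - 6 H$ ($R{\left(H,x \right)} = 2 - 6 \left(-5 + H\right) = 2 - \left(-30 + 6 H\right) = 32 - 6 H$)
$V{\left(O,I \right)} = -3 + I^{2} - 6 O$ ($V{\left(O,I \right)} = -3 + \left(- 6 O + I I\right) = -3 + \left(- 6 O + I^{2}\right) = -3 + \left(I^{2} - 6 O\right) = -3 + I^{2} - 6 O$)
$p{\left(o \right)} = 56$ ($p{\left(o \right)} = 32 - -24 = 32 + 24 = 56$)
$141 + V{\left(-1,f{\left(-2 \right)} \right)} p{\left(2 \right)} = 141 + \left(-3 + \left(-2\right)^{2} - -6\right) 56 = 141 + \left(-3 + 4 + 6\right) 56 = 141 + 7 \cdot 56 = 141 + 392 = 533$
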